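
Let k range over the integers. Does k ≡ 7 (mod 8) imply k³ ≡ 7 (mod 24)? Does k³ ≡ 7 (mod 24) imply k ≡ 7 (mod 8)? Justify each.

Not equivalent: only (⇐) holds.

(⇒) This fails: take k = 15. Then 15 ≡ 7 (mod 8), but 15³ = 3375 ≡ 15 (mod 24), not 7.

(⇐) Conversely, the residues r modulo 24 with r³ ≡ 7 (mod 24) are exactly {7}, and each is ≡ 7 (mod 8).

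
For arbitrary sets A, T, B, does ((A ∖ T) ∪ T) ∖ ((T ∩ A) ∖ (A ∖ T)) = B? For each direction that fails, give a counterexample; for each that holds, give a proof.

Both inclusions fail.

Forward inclusion. This inclusion fails. Take A = {1}, T = ∅, B = ∅; then 1 ∈ ((A ∖ T) ∪ T) ∖ ((T ∩ A) ∖ (A ∖ T)) but 1 ∉ B.

Reverse inclusion. This inclusion fails. Take A = ∅, T = ∅, B = {1}; then 1 ∈ B but 1 ∉ ((A ∖ T) ∪ T) ∖ ((T ∩ A) ∖ (A ∖ T)).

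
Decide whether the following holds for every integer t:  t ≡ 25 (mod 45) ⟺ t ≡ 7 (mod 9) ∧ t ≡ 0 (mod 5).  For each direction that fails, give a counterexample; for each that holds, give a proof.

(⇐) If t ≡ 7 (mod 9) and t ≡ 0 (mod 5), then by the Chinese remainder theorem t ≡ 25 (mod 45). This is exactly t ≡ 25 (mod 45).

(⇒) Suppose t ≡ 25 (mod 45); write t = 45j + 25. Since 9 ∣ 45, reducing mod 9 gives t ≡ 25 ≡ 7 (mod 9); since 5 ∣ 45, reducing mod 5 gives t ≡ 25 ≡ 0 (mod 5).

Both directions hold.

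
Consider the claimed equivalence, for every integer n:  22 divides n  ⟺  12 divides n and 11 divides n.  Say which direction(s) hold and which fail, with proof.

(⇒) This fails: take n = 22. Certainly 22 ∣ 22, but 12 ∤ 22.

(⇐) Suppose 12 ∣ n and 11 ∣ n. Any common multiple of 12 and 11 is a multiple of their lcm; here gcd(12, 11) = 1, so lcm(12, 11) = 12·11 = 132, so 132 ∣ n. Since 22 ∣ 132, it follows that 22 ∣ n.

Only the converse holds.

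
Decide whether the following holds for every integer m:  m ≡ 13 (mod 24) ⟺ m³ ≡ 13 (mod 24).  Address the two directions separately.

Both directions hold; the statement is true.

(⟹) Suppose m ≡ 13 (mod 24). Write m = 24j + 13. Then (24j + 13)³ = 13824j³ + 22464j² + 12168j + 2197 = 24(576j³ + 936j² + 507j + 91) + 13, so m³ ≡ 13 (mod 24).

(⟸) Conversely, suppose m³ ≡ 13 (mod 24). The only residue r in {0, …, 23} with r³ ≡ 13 (mod 24) is r = 13, so m ≡ 13 (mod 24).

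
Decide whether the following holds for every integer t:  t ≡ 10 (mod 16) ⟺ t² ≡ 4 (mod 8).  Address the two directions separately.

(⇒) holds; (⇐) fails.

Converse. This fails: take t = 2. Then 2² = 4 ≡ 4 (mod 8), yet 2 ≡ 2 (mod 16), not 10.

Forward direction. Suppose t ≡ 10 (mod 16). Then t² ≡ 10² = 100 (mod 16), and since 8 ∣ 16, also t² ≡ 4 (mod 8).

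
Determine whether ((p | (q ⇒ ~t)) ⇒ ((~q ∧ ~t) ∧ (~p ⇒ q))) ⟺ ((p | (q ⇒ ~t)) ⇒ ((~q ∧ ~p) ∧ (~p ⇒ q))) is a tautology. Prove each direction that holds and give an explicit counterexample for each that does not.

The forward direction fails; the converse holds.

Converse. Assume the antecedent. If p is true, the antecedent cannot hold. If p is false, the antecedent forces (p = F, t = T, q = T), and the consequent holds there. Either way the consequent holds.

Forward direction. This fails. Under p = T, t = F, q = F, the left side is true but the right side is false.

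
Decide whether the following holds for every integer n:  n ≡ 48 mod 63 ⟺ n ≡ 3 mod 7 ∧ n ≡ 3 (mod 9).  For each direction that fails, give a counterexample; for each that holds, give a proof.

Neither direction holds.

(⇒) This fails: n = 48 gives 48 ≡ 48 (mod 63) but 48 ≡ 6 (mod 7), so the conjunction on the right does not hold.

(⇐) This fails: n = 3 satisfies both congruences on the right (3 ≡ 3 mod 7 and 3 ≡ 3 mod 9) yet 3 ≡ 3 (mod 63), not 48.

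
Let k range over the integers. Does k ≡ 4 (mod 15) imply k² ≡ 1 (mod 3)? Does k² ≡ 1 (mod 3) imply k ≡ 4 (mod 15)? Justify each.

(⟹) Suppose k ≡ 4 (mod 15). Then k² ≡ 4² = 16 (mod 15), and since 3 ∣ 15, also k² ≡ 1 (mod 3).

(⟸) This fails: take k = 1. Then 1² = 1 ≡ 1 (mod 3), yet 1 ≡ 1 (mod 15), not 4.

Not equivalent: only (⇒) holds.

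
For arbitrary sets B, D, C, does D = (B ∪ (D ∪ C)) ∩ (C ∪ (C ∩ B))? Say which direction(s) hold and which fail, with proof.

Neither inclusion holds.

(⟹) This inclusion fails. Take B = ∅, D = {1}, C = ∅; then 1 ∈ D but 1 ∉ (B ∪ (D ∪ C)) ∩ (C ∪ (C ∩ B)).

(⟸) This inclusion fails. Take B = ∅, D = ∅, C = {1}; then 1 ∈ (B ∪ (D ∪ C)) ∩ (C ∪ (C ∩ B)) but 1 ∉ D.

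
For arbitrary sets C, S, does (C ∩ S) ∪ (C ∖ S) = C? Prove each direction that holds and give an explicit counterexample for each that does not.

Both inclusions hold.

Forward inclusion. Let x ∈ (C ∩ S) ∪ (C ∖ S). Then either x ∈ C and x ∉ S; or x ∈ C ∩ S. In each case x ∈ C, so (C ∩ S) ∪ (C ∖ S) ⊆ C.

Reverse inclusion. Let x ∈ C. Then either x ∈ C and x ∉ S; or x ∈ C ∩ S. In each case x ∈ (C ∩ S) ∪ (C ∖ S), so C ⊆ (C ∩ S) ∪ (C ∖ S).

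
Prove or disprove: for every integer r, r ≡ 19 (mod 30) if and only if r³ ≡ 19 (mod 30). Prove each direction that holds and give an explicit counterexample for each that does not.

Equivalent; both directions hold.

(⟹) Suppose r ≡ 19 (mod 30). Write r = 30j + 19. Then (30j + 19)³ = 27000j³ + 51300j² + 32490j + 6859 = 30(900j³ + 1710j² + 1083j + 228) + 19, so r³ ≡ 19 (mod 30).

(⟸) Conversely, suppose r³ ≡ 19 (mod 30). The only residue r in {0, …, 29} with r³ ≡ 19 (mod 30) is r = 19, so r ≡ 19 (mod 30).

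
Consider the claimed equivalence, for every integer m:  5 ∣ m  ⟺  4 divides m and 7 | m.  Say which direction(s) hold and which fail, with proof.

Neither direction holds.

(→) This fails: take m = 5. Certainly 5 ∣ 5, but 4 ∤ 5.

(←) This fails: take m = 28. Both 4 ∣ 28 and 7 ∣ 28, yet 28 is not a multiple of 5 (since 28 = 5·5 + 3), so 5 ∤ 28.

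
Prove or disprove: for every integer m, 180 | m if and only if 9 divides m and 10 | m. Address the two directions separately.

Not equivalent: only (⇒) holds.

Forward direction. If 180 ∣ m, write m = 180q. Since 180 = 20·9, m = 9·(20q), so 9 ∣ m; and since 180 = 18·10, m = 10·(18q), so 10 ∣ m.

Converse. This fails: take m = 90. Both 9 ∣ 90 and 10 ∣ 90, yet 90 is not a multiple of 180 (since 90 = 0·180 + 90), so 180 ∤ 90.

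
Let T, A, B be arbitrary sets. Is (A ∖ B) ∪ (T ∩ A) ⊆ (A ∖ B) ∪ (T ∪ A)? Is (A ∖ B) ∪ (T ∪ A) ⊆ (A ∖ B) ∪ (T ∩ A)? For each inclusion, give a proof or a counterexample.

Only the forward inclusion holds.

(⊇) This inclusion fails. Take T = {1}, A = ∅, B = ∅; then 1 ∈ (A ∖ B) ∪ (T ∪ A) but 1 ∉ (A ∖ B) ∪ (T ∩ A).

(⊆) Let x ∈ (A ∖ B) ∪ (T ∩ A). Then either x ∈ A and x ∉ T, B; or x ∈ T ∩ A and x ∉ B; or x ∈ T ∩ A ∩ B. In each case x ∈ (A ∖ B) ∪ (T ∪ A), so (A ∖ B) ∪ (T ∩ A) ⊆ (A ∖ B) ∪ (T ∪ A).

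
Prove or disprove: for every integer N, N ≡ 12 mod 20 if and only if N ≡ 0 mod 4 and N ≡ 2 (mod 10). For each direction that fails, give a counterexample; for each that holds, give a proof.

(⟸) If N ≡ 0 (mod 4) and N ≡ 2 (mod 10), then by the Chinese remainder theorem N ≡ 12 (mod 20). This is exactly N ≡ 12 (mod 20).

(⟹) Suppose N ≡ 12 (mod 20); write N = 20j + 12. Since 4 ∣ 20, reducing mod 4 gives N ≡ 12 ≡ 0 (mod 4); since 10 ∣ 20, reducing mod 10 gives N ≡ 12 ≡ 2 (mod 10).

Both directions hold; the statement is true.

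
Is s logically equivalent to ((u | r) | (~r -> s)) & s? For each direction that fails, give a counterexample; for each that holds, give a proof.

[⇒] Assume the antecedent. If u is true, the antecedent forces (u = T, s = T, r = F) or (u = T, s = T, r = T), and ((u | r) | (~r -> s)) & s holds there. If u is false, the antecedent forces (u = F, s = T, r = F) or (u = F, s = T, r = T), and ((u | r) | (~r -> s)) & s holds there. Either way ((u | r) | (~r -> s)) & s holds.

[⇐] Assume the antecedent. If u is true, the antecedent forces (u = T, s = T, r = F) or (u = T, s = T, r = T), and s holds there. If u is false, the antecedent forces (u = F, s = T, r = F) or (u = F, s = T, r = T), and s holds there. Either way s holds.

The biconditional holds.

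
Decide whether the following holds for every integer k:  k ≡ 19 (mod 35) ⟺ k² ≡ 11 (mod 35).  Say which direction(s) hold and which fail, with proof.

[⇒] Suppose k ≡ 19 (mod 35). Write k = 35j + 19. Then (35j + 19)² = 1225j² + 1330j + 361 = 35(35j² + 38j + 10) + 11, so k² ≡ 11 (mod 35).

[⇐] This fails: take k = 9. Then 9² = 81 ≡ 11 (mod 35), yet 9 ≡ 9 (mod 35), not 19.

The forward direction holds; the converse fails.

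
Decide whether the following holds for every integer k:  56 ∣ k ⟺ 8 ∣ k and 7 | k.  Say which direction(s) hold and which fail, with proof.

Equivalent; both directions hold.

Converse. Suppose 8 ∣ k and 7 ∣ k. Any common multiple of 8 and 7 is a multiple of their lcm; here gcd(8, 7) = 1, so lcm(8, 7) = 8·7 = 56, so 56 ∣ k.

Forward direction. If 56 ∣ k, write k = 56q. Since 56 = 7·8, k = 8·(7q), so 8 ∣ k; and since 56 = 8·7, k = 7·(8q), so 7 ∣ k.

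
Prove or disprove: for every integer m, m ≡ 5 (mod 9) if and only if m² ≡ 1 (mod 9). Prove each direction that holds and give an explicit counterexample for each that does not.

(⇒) fails and (⇐) fails.

[⇒] This fails: take m = 5. Then 5 ≡ 5 (mod 9), but 5² = 25 ≡ 7 (mod 9), not 1.

[⇐] This fails: take m = 1. Then 1² = 1 ≡ 1 (mod 9), yet 1 ≡ 1 (mod 9), not 5.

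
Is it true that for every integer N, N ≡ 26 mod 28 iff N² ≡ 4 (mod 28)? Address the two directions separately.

The forward direction holds; the converse fails.

(⟹) Suppose N ≡ 26 mod 28. Write N = 28j + 26. Then (28j + 26)² = 784j² + 1456j + 676 = 28(28j² + 52j + 24) + 4, so N² ≡ 4 (mod 28).

(⟸) This fails: take N = 2. Then 2² = 4 ≡ 4 (mod 28), yet 2 ≡ 2 (mod 28), not 26.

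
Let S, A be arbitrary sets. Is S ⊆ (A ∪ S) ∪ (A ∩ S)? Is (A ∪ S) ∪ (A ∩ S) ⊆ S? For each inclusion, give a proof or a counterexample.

Forward inclusion. Let x ∈ S. Then either x ∈ S and x ∉ A; or x ∈ S ∩ A. In each case x ∈ (A ∪ S) ∪ (A ∩ S), so S ⊆ (A ∪ S) ∪ (A ∩ S).

Reverse inclusion. This inclusion fails. Take S = ∅, A = {1}; then 1 ∈ (A ∪ S) ∪ (A ∩ S) but 1 ∉ S.

The sets are not equal: only the forward inclusion holds.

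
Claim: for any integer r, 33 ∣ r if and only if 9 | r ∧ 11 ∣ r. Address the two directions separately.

Forward direction. This fails: take r = 33. Certainly 33 ∣ 33, but 9 ∤ 33.

Converse. Suppose 9 ∣ r and 11 ∣ r. Any common multiple of 9 and 11 is a multiple of their lcm; here gcd(9, 11) = 1, so lcm(9, 11) = 9·11 = 99, so 99 ∣ r. Since 33 ∣ 99, it follows that 33 ∣ r.

Only the converse holds.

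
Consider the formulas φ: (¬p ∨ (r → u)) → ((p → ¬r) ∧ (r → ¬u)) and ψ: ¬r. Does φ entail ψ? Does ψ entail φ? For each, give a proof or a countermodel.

(⇒) fails; (⇐) holds.

(⟹) This fails. Under p = F, r = T, u = F, the left side is true but the right side is false.

(⟸) Assume the antecedent. If p is true, the antecedent forces (p = T, r = F, u = F) or (p = T, r = F, u = T), and the consequent holds there. If p is false, the antecedent forces (p = F, r = F, u = F) or (p = F, r = F, u = T), and the consequent holds there. Either way the consequent holds.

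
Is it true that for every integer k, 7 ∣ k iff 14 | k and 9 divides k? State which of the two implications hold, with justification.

The forward direction fails; the converse holds.

Forward direction. This fails: take k = 7. Certainly 7 ∣ 7, but 14 ∤ 7.

Converse. Suppose 14 ∣ k and 9 ∣ k. Any common multiple of 14 and 9 is a multiple of their lcm; here gcd(14, 9) = 1, so lcm(14, 9) = 14·9 = 126, so 126 ∣ k. Since 7 ∣ 126, it follows that 7 ∣ k.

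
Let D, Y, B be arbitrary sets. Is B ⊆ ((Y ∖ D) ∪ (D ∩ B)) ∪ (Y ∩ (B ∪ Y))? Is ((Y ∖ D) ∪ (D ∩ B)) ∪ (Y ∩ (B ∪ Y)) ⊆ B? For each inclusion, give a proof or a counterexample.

Forward inclusion. This inclusion fails. Take D = ∅, Y = ∅, B = {1}; then 1 ∈ B but 1 ∉ ((Y ∖ D) ∪ (D ∩ B)) ∪ (Y ∩ (B ∪ Y)).

Reverse inclusion. This inclusion fails. Take D = ∅, Y = {1}, B = ∅; then 1 ∈ ((Y ∖ D) ∪ (D ∩ B)) ∪ (Y ∩ (B ∪ Y)) but 1 ∉ B.

Neither inclusion holds.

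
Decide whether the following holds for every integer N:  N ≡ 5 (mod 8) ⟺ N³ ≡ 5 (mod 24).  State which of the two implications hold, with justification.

Only the converse holds.

Forward direction. This fails: take N = 13. Then 13 ≡ 5 (mod 8), but 13³ = 2197 ≡ 13 (mod 24), not 5.

Converse. The residues r modulo 24 with r³ ≡ 5 (mod 24) are exactly {5}, and each is ≡ 5 (mod 8).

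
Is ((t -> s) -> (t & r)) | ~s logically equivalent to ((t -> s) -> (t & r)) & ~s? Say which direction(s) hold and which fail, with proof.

[⇐] Assume the antecedent. If r is true, the antecedent forces (r = T, t = T, s = F), and ((t -> s) -> (t & r)) | ~s holds there. If r is false, the antecedent forces (r = F, t = T, s = F), and ((t -> s) -> (t & r)) | ~s holds there. Either way ((t -> s) -> (t & r)) | ~s holds.

[⇒] This fails. Under r = F, t = F, s = F, the left side is true but the right side is false.

The forward direction fails; the converse holds.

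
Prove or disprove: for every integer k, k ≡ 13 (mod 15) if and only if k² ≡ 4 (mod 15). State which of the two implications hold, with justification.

Not equivalent: only (⇒) holds.

[⇐] This fails: take k = 2. Then 2² = 4 ≡ 4 (mod 15), yet 2 ≡ 2 (mod 15), not 13.

[⇒] Suppose k ≡ 13 (mod 15). Write k = 15j + 13. Then (15j + 13)² = 225j² + 390j + 169 = 15(15j² + 26j + 11) + 4, so k² ≡ 4 (mod 15).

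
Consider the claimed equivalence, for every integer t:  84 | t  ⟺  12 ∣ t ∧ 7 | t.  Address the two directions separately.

(→) If 84 ∣ t, write t = 84q. Since 84 = 7·12, t = 12·(7q), so 12 ∣ t; and since 84 = 12·7, t = 7·(12q), so 7 ∣ t.

(←) Suppose 12 ∣ t and 7 ∣ t. Any common multiple of 12 and 7 is a multiple of their lcm; here gcd(12, 7) = 1, so lcm(12, 7) = 12·7 = 84, so 84 ∣ t.

Both directions hold; the statement is true.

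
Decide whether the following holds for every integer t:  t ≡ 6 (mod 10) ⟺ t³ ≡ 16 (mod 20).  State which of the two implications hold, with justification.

Both implications hold.

(⇒) Suppose t ≡ 6 (mod 10). Working modulo 20, t ∈ {6, 16}; for each such r, r³ ≡ 16 (mod 20).

(⇐) Conversely, the residues r modulo 20 with r³ ≡ 16 (mod 20) are exactly {6, 16}, and each is ≡ 6 (mod 10).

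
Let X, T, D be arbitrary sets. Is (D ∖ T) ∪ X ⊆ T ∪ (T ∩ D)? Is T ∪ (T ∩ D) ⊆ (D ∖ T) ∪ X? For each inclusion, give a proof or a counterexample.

(⊆) fails and (⊇) fails.

Forward inclusion. This inclusion fails. Take X = {1}, T = ∅, D = ∅; then 1 ∈ (D ∖ T) ∪ X but 1 ∉ T ∪ (T ∩ D).

Reverse inclusion. This inclusion fails. Take X = ∅, T = {1}, D = ∅; then 1 ∈ T ∪ (T ∩ D) but 1 ∉ (D ∖ T) ∪ X.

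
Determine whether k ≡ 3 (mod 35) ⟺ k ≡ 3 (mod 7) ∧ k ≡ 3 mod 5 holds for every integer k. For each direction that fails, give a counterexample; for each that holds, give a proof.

Both directions hold; the statement is true.

(⇒) Suppose k ≡ 3 (mod 35); write k = 35j + 3. Since 7 ∣ 35, reducing mod 7 gives k ≡ 3 (mod 7); since 5 ∣ 35, reducing mod 5 gives k ≡ 3 (mod 5).

(⇐) Conversely, if k ≡ 3 (mod 7) and k ≡ 3 (mod 5), then by the Chinese remainder theorem k ≡ 3 (mod 35). This is exactly k ≡ 3 (mod 35).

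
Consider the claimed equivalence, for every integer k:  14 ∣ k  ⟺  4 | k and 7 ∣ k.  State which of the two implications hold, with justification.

(⟸) Suppose 4 ∣ k and 7 ∣ k. Any common multiple of 4 and 7 is a multiple of their lcm; here gcd(4, 7) = 1, so lcm(4, 7) = 4·7 = 28, so 28 ∣ k. Since 14 ∣ 28, it follows that 14 ∣ k.

(⟹) This fails: take k = 14. Certainly 14 ∣ 14, but 4 ∤ 14.

Not equivalent: only (⇐) holds.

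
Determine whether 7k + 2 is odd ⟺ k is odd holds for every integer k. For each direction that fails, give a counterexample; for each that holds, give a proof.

(⇒) Suppose 7k + 2 is odd. Since 7 is odd, 7k and k have the same parity, so 7k + 2 ≡ k + 2 (mod 2). As 2 is even, 7k + 2 is odd exactly when k is odd. Thus k is odd.

(⇐) Conversely, suppose k is odd; write k = 2j + 1. Then 7k + 2 = 7·(2j + 1) + 2 = 2·7j + 9, which is odd.

The biconditional holds.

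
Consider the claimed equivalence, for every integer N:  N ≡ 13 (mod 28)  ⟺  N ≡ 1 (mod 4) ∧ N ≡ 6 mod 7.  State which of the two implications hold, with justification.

Both implications hold.

(→) Suppose N ≡ 13 (mod 28); write N = 28j + 13. Since 4 ∣ 28, reducing mod 4 gives N ≡ 13 ≡ 1 (mod 4); since 7 ∣ 28, reducing mod 7 gives N ≡ 13 ≡ 6 (mod 7).

(←) Conversely, if N ≡ 1 (mod 4) and N ≡ 6 (mod 7), then by the Chinese remainder theorem N ≡ 13 (mod 28). This is exactly N ≡ 13 (mod 28).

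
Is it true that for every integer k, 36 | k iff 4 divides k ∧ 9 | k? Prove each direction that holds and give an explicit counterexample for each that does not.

Equivalent; both directions hold.

(→) If 36 ∣ k, write k = 36q. Since 36 = 9·4, k = 4·(9q), so 4 ∣ k; and since 36 = 4·9, k = 9·(4q), so 9 ∣ k.

(←) Suppose 4 ∣ k and 9 ∣ k. Any common multiple of 4 and 9 is a multiple of their lcm; here gcd(4, 9) = 1, so lcm(4, 9) = 4·9 = 36, so 36 ∣ k.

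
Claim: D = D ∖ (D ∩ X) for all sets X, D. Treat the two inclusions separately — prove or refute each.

(⟹) This inclusion fails. Take X = {1}, D = {1}; then 1 ∈ D but 1 ∉ D ∖ (D ∩ X).

(⟸) Let x ∈ D ∖ (D ∩ X). Then x ∈ D and x ∉ X, from which x ∈ D.

Only the reverse inclusion holds.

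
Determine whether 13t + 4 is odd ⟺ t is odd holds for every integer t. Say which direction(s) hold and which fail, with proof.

The biconditional holds.

Forward direction. Suppose 13t + 4 is odd. Since 13 is odd, 13t and t have the same parity, so 13t + 4 ≡ t + 4 (mod 2). As 4 is even, 13t + 4 is odd exactly when t is odd. Thus t is odd.

Converse. Suppose t is odd; write t = 2j + 1. Then 13t + 4 = 13·(2j + 1) + 4 = 2·13j + 17, which is odd.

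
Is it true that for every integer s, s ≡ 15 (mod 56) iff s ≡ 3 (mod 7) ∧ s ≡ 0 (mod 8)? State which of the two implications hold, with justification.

Both directions fail.

(→) This fails: s = 15 gives 15 ≡ 15 (mod 56) but 15 ≡ 1 (mod 7), so the conjunction on the right does not hold.

(←) This fails: s = 24 satisfies both congruences on the right (24 ≡ 3 mod 7 and 24 ≡ 0 mod 8) yet 24 ≡ 24 (mod 56), not 15.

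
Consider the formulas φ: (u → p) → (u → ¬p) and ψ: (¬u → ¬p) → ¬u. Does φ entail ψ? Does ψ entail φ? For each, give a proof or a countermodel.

Only the converse holds.

Forward direction. This fails. Under u = T, p = F, the left side is true but the right side is false.

Converse. Assume the antecedent. If u is true, the antecedent cannot hold. If u is false, (u → p) → (u → ¬p) reduces to true regardless of the other variables. Either way (u → p) → (u → ¬p) holds.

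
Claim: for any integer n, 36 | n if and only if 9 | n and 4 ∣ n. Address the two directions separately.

[⇒] If 36 ∣ n, write n = 36q. Since 36 = 4·9, n = 9·(4q), so 9 ∣ n; and since 36 = 9·4, n = 4·(9q), so 4 ∣ n.

[⇐] Suppose 9 ∣ n and 4 ∣ n. Any common multiple of 9 and 4 is a multiple of their lcm; here gcd(9, 4) = 1, so lcm(9, 4) = 9·4 = 36, so 36 ∣ n.

Both directions hold.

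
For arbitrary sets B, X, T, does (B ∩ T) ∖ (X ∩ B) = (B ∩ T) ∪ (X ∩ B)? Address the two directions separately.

The sets are not equal: only the forward inclusion holds.

(⊆) Let x ∈ (B ∩ T) ∖ (X ∩ B). Then x ∈ B ∩ T and x ∉ X, from which x ∈ (B ∩ T) ∪ (X ∩ B).

(⊇) This inclusion fails. Take B = {1}, X = {1}, T = ∅; then 1 ∈ (B ∩ T) ∪ (X ∩ B) but 1 ∉ (B ∩ T) ∖ (X ∩ B).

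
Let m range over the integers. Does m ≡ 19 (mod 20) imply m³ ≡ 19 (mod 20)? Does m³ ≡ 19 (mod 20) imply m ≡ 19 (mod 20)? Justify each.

[⇒] Suppose m ≡ 19 (mod 20). Write m = 20j + 19. Then (20j + 19)³ = 8000j³ + 22800j² + 21660j + 6859 = 20(400j³ + 1140j² + 1083j + 342) + 19, so m³ ≡ 19 (mod 20).

[⇐] Conversely, suppose m³ ≡ 19 (mod 20). The only residue r in {0, …, 19} with r³ ≡ 19 (mod 20) is r = 19, so m ≡ 19 (mod 20).

Both directions hold.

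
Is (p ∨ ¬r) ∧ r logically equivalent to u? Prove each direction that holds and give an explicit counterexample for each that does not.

Forward direction. This fails. Under u = F, r = T, p = T, the left side is true but the right side is false.

Converse. This fails. Under u = T, r = F, p = F, the left side is false but the right side is true.

Both directions fail.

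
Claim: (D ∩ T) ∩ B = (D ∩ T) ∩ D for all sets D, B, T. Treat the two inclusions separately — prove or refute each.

(⊇) This inclusion fails. Take D = {1}, B = ∅, T = {1}; then 1 ∈ (D ∩ T) ∩ D but 1 ∉ (D ∩ T) ∩ B.

(⊆) Let x ∈ (D ∩ T) ∩ B. Then x ∈ D ∩ B ∩ T, from which x ∈ (D ∩ T) ∩ D.

(⊆) holds; (⊇) fails.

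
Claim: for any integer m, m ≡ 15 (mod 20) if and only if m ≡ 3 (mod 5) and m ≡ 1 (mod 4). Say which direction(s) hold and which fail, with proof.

[⇒] This fails: m = 15 gives 15 ≡ 15 (mod 20) but 15 ≡ 0 (mod 5), so the conjunction on the right does not hold.

[⇐] This fails: m = 13 satisfies both congruences on the right (13 ≡ 3 mod 5 and 13 ≡ 1 mod 4) yet 13 ≡ 13 (mod 20), not 15.

Neither direction holds.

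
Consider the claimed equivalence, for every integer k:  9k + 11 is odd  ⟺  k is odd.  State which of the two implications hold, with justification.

Neither direction holds.

Forward direction. This fails: k = 2 gives 9k + 11 = 29, which is odd, but 2 is even, not odd.

Converse. This also fails: k = 1 is odd, but 9k + 11 = 20 is even, not odd.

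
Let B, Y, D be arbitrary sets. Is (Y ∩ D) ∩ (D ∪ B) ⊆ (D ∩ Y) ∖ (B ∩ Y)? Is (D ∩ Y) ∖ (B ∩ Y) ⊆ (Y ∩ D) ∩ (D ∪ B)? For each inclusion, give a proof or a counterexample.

(⊇) Let x ∈ (D ∩ Y) ∖ (B ∩ Y). Then x ∈ Y ∩ D and x ∉ B, from which x ∈ (Y ∩ D) ∩ (D ∪ B).

(⊆) This inclusion fails. Take B = {1}, Y = {1}, D = {1}; then 1 ∈ (Y ∩ D) ∩ (D ∪ B) but 1 ∉ (D ∩ Y) ∖ (B ∩ Y).

(⊆) fails; (⊇) holds.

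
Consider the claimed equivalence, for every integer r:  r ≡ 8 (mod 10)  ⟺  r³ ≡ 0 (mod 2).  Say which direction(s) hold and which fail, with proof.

Converse. This fails: take r = 0. Then 0³ = 0 ≡ 0 (mod 2), yet 0 ≡ 0 (mod 10), not 8.

Forward direction. Suppose r ≡ 8 (mod 10). Then r³ ≡ 8³ = 512 (mod 10), and since 2 ∣ 10, also r³ ≡ 0 (mod 2).

Only the forward implication holds.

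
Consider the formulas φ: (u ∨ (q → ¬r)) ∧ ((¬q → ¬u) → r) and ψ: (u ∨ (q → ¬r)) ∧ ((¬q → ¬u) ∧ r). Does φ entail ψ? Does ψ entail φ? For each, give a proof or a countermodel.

[⇒] This fails. Under r = F, q = F, u = T, the left side is true but the right side is false.

[⇐] Assume the antecedent. If r is true, the antecedent forces (r = T, q = F, u = F) or (r = T, q = T, u = T), and the consequent holds there. If r is false, the antecedent cannot hold. Either way the consequent holds.

Only the converse holds.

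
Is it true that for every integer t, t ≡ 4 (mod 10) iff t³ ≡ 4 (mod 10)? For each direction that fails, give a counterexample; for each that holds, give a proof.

[⇒] Suppose t ≡ 4 (mod 10). Write t = 10j + 4. Then (10j + 4)³ = 1000j³ + 1200j² + 480j + 64 = 10(100j³ + 120j² + 48j + 6) + 4, so t³ ≡ 4 (mod 10).

[⇐] For the converse, argue contrapositively. If t ≢ 4 (mod 10), then t is congruent to one of 0, 1, 2, 3, 5, 6, 7, 8, 9 modulo 10, and these give t³ ≡ 0, 1, 8, 7, 5, 6, 3, 2, 9 respectively — never 4.

Both implications hold.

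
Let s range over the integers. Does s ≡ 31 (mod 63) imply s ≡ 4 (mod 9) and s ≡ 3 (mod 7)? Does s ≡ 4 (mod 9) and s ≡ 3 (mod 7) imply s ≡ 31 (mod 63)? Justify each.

(→) Suppose s ≡ 31 (mod 63); write s = 63j + 31. Since 9 ∣ 63, reducing mod 9 gives s ≡ 31 ≡ 4 (mod 9); since 7 ∣ 63, reducing mod 7 gives s ≡ 31 ≡ 3 (mod 7).

(←) Conversely, if s ≡ 4 (mod 9) and s ≡ 3 (mod 7), then by the Chinese remainder theorem s ≡ 31 (mod 63). This is exactly s ≡ 31 (mod 63).

The biconditional holds.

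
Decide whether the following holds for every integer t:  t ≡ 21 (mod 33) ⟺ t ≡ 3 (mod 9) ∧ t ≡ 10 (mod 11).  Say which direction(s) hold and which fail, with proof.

[⇐] If t ≡ 3 (mod 9) and t ≡ 10 (mod 11), then by the Chinese remainder theorem t ≡ 21 (mod 99). Since 21 ≡ 21 (mod 33) and 33 ∣ 99, we get t ≡ 21 (mod 33).

[⇒] This fails: t = 54 gives 54 ≡ 21 (mod 33) but 54 ≡ 0 (mod 9), so the conjunction on the right does not hold.

(⇒) fails; (⇐) holds.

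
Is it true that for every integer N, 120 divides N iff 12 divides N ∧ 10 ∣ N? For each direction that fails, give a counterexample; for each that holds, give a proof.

Not equivalent: only (⇒) holds.

[⇒] If 120 ∣ N, write N = 120q. Since 120 = 10·12, N = 12·(10q), so 12 ∣ N; and since 120 = 12·10, N = 10·(12q), so 10 ∣ N.

[⇐] This fails: take N = 60. Both 12 ∣ 60 and 10 ∣ 60, yet 60 is not a multiple of 120 (since 60 = 0·120 + 60), so 120 ∤ 60.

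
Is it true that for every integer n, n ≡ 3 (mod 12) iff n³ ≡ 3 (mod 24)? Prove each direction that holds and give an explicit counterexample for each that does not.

(←) The residues r modulo 24 with r³ ≡ 3 (mod 24) are exactly {3}, and each is ≡ 3 (mod 12).

(→) This fails: take n = 15. Then 15 ≡ 3 (mod 12), but 15³ = 3375 ≡ 15 (mod 24), not 3.

The forward direction fails; the converse holds.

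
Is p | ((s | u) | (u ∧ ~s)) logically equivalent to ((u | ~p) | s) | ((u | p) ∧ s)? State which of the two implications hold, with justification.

(⟹) This fails. Under u = F, p = T, s = F, the left side is true but the right side is false.

(⟸) This fails. Under u = F, p = F, s = F, the left side is false but the right side is true.

Both directions fail.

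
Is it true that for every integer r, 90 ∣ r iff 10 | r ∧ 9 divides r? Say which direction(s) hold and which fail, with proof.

The biconditional holds.

Forward direction. If 90 ∣ r, write r = 90q. Since 90 = 9·10, r = 10·(9q), so 10 ∣ r; and since 90 = 10·9, r = 9·(10q), so 9 ∣ r.

Converse. Suppose 10 ∣ r and 9 ∣ r. Any common multiple of 10 and 9 is a multiple of their lcm; here gcd(10, 9) = 1, so lcm(10, 9) = 10·9 = 90, so 90 ∣ r.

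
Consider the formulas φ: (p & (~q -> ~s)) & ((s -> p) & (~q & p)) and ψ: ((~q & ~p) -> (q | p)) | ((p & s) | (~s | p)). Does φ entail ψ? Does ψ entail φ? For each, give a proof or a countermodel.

(→) Assume the antecedent. If s is true, the antecedent cannot hold. If s is false, the consequent reduces to true regardless of the other variables. Either way the consequent holds.

(←) This fails. Under s = F, p = F, q = F, the left side is false but the right side is true.

Only the forward implication holds.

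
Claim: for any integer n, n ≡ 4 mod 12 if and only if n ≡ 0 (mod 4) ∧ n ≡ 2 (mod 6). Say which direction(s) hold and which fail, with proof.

(→) This fails: n = 4 gives 4 ≡ 4 (mod 12) but 4 ≡ 4 (mod 6), so the conjunction on the right does not hold.

(←) This fails: n = 8 satisfies both congruences on the right (8 ≡ 0 mod 4 and 8 ≡ 2 mod 6) yet 8 ≡ 8 (mod 12), not 4.

(⇒) fails and (⇐) fails.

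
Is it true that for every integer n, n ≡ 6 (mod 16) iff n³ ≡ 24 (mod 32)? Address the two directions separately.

[⇒] Suppose n ≡ 6 (mod 16). Working modulo 32, n ∈ {6, 22}; for each such r, r³ ≡ 24 (mod 32).

[⇐] This fails: take n = 14. Then 14³ = 2744 ≡ 24 (mod 32), yet 14 ≡ 14 (mod 16), not 6.

(⇒) holds; (⇐) fails.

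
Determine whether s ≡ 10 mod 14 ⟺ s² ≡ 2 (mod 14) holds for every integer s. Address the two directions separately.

(→) Suppose s ≡ 10 mod 14. Write s = 14j + 10. Then (14j + 10)² = 196j² + 280j + 100 = 14(14j² + 20j + 7) + 2, so s² ≡ 2 (mod 14).

(←) This fails: take s = 4. Then 4² = 16 ≡ 2 (mod 14), yet 4 ≡ 4 (mod 14), not 10.

Only the forward direction holds.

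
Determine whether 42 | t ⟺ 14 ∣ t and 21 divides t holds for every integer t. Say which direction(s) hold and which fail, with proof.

(⇒) If 42 ∣ t, write t = 42q. Since 42 = 3·14, t = 14·(3q), so 14 ∣ t; and since 42 = 2·21, t = 21·(2q), so 21 ∣ t.

(⇐) Suppose 14 ∣ t and 21 ∣ t. Any common multiple of 14 and 21 is a multiple of their lcm; here lcm(14, 21) = 14·21/gcd(14, 21) = 294/7 = 42, so 42 ∣ t.

Both directions hold.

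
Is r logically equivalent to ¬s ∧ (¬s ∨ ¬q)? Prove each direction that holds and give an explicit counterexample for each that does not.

(⇒) fails and (⇐) fails.

Forward direction. This fails. Under q = F, s = T, r = T, the left side is true but the right side is false.

Converse. This fails. Under q = F, s = F, r = F, the left side is false but the right side is true.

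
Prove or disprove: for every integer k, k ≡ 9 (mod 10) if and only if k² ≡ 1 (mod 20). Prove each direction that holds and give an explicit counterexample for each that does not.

(⟹) Suppose k ≡ 9 (mod 10). Working modulo 20, k ∈ {9, 19}; for each such r, r² ≡ 1 (mod 20).

(⟸) This fails: take k = 1. Then 1² = 1 ≡ 1 (mod 20), yet 1 ≡ 1 (mod 10), not 9.

The forward direction holds; the converse fails.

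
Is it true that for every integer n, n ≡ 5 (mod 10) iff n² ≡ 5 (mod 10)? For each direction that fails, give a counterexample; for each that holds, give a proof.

[⇒] Suppose n ≡ 5 (mod 10). Write n = 10j + 5. Then (10j + 5)² = 100j² + 100j + 25 = 10(10j² + 10j + 2) + 5, so n² ≡ 5 (mod 10).

[⇐] For the converse, argue contrapositively. If n ≢ 5 (mod 10), then n is congruent to one of 0, 1, 2, 3, 4, 6, 7, 8, 9 modulo 10, and these give n² ≡ 0, 1, 4, 9, 6, 6, 9, 4, 1 respectively — never 5.

Both implications hold.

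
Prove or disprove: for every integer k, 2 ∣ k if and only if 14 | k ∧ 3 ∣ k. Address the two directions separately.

The forward direction fails; the converse holds.

(⟹) This fails: take k = 2. Certainly 2 ∣ 2, but 14 ∤ 2.

(⟸) Suppose 14 ∣ k and 3 ∣ k. Any common multiple of 14 and 3 is a multiple of their lcm; here gcd(14, 3) = 1, so lcm(14, 3) = 14·3 = 42, so 42 ∣ k. Since 2 ∣ 42, it follows that 2 ∣ k.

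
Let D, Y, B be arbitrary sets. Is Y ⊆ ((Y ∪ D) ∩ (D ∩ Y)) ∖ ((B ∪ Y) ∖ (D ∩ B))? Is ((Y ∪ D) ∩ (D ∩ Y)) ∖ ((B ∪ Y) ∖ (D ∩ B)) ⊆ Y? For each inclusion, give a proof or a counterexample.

(⊇) Let x ∈ ((Y ∪ D) ∩ (D ∩ Y)) ∖ ((B ∪ Y) ∖ (D ∩ B)). Then x ∈ D ∩ Y ∩ B, from which x ∈ Y.

(⊆) This inclusion fails. Take D = ∅, Y = {1}, B = ∅; then 1 ∈ Y but 1 ∉ ((Y ∪ D) ∩ (D ∩ Y)) ∖ ((B ∪ Y) ∖ (D ∩ B)).

Only the reverse inclusion holds.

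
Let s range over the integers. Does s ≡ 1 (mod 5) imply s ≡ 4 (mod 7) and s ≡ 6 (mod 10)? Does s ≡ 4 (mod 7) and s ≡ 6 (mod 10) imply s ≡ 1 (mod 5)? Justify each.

(⟹) This fails: s = 1 gives 1 ≡ 1 (mod 5) but 1 ≡ 1 (mod 7), so the conjunction on the right does not hold.

(⟸) Conversely, if s ≡ 4 (mod 7) and s ≡ 6 (mod 10), then by the Chinese remainder theorem s ≡ 46 (mod 70). Since 46 ≡ 1 (mod 5) and 5 ∣ 70, we get s ≡ 1 (mod 5).

Only the converse holds.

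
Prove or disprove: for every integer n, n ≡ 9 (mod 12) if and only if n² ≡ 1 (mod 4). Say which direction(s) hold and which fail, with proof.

The forward direction holds; the converse fails.

(→) Suppose n ≡ 9 (mod 12). Then n² ≡ 9² = 81 (mod 12), and since 4 ∣ 12, also n² ≡ 1 (mod 4).

(←) This fails: take n = 1. Then 1² = 1 ≡ 1 (mod 4), yet 1 ≡ 1 (mod 12), not 9.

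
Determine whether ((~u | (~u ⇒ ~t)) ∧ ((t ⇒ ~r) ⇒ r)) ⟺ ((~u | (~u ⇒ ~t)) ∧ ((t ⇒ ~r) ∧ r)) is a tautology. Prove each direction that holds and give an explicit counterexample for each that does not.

(⇐) Assume the antecedent. If t is true, the antecedent cannot hold. If t is false, the antecedent forces (t = F, r = T, u = F) or (t = F, r = T, u = T), and the consequent holds there. Either way the consequent holds.

(⇒) This fails. Under t = T, r = T, u = F, the left side is true but the right side is false.

Only the reverse direction holds.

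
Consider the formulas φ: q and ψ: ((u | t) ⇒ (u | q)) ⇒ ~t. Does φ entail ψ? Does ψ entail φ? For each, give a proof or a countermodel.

[⇒] This fails. Under u = F, q = T, t = T, the left side is true but the right side is false.

[⇐] This fails. Under u = F, q = F, t = F, the left side is false but the right side is true.

(⇒) fails and (⇐) fails.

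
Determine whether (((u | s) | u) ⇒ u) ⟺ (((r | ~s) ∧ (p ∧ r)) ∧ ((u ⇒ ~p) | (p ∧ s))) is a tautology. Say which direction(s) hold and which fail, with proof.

(⇒) fails and (⇐) fails.

Forward direction. This fails. Under p = F, u = F, s = F, r = F, the left side is true but the right side is false.

Converse. This fails. Under p = T, u = F, s = T, r = T, the left side is false but the right side is true.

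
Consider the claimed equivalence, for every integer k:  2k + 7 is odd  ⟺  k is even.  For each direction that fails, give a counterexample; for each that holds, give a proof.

(⇐) Suppose k is even. Since 2 is even, 2k is even for every k, so 2k + 7 has the same parity as 7, which is odd. Hence 2k + 7 is odd.

(⇒) This fails: take k = 7. Then 2k + 7 = 21, which is odd, yet k = 7 is odd, not even.

(⇒) fails; (⇐) holds.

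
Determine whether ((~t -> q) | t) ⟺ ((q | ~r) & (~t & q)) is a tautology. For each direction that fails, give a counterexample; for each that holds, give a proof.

The forward direction fails; the converse holds.

(⇒) This fails. Under q = F, t = T, r = F, the left side is true but the right side is false.

(⇐) Assume the antecedent. If q is true, (~t -> q) | t reduces to true regardless of the other variables. If q is false, the antecedent cannot hold. Either way (~t -> q) | t holds.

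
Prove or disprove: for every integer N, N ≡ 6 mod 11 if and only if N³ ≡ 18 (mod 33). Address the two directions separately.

(⇒) fails; (⇐) holds.

[⇒] This fails: take N = 17. Then 17 ≡ 6 (mod 11), but 17³ = 4913 ≡ 29 (mod 33), not 18.

[⇐] Conversely, the residues r modulo 33 with r³ ≡ 18 (mod 33) are exactly {6}, and each is ≡ 6 (mod 11).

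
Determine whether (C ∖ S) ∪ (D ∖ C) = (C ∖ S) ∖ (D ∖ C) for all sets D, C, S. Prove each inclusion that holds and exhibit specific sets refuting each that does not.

Reverse inclusion. Let x ∈ (C ∖ S) ∖ (D ∖ C). Then either x ∈ C and x ∉ D, S; or x ∈ D ∩ C and x ∉ S. In each case x ∈ (C ∖ S) ∪ (D ∖ C), so (C ∖ S) ∖ (D ∖ C) ⊆ (C ∖ S) ∪ (D ∖ C).

Forward inclusion. This inclusion fails. Take D = {1}, C = ∅, S = ∅; then 1 ∈ (C ∖ S) ∪ (D ∖ C) but 1 ∉ (C ∖ S) ∖ (D ∖ C).

Only the reverse inclusion holds.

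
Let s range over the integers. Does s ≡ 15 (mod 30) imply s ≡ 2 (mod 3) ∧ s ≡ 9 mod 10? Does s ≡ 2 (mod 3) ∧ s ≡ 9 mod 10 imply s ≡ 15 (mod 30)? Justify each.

Both directions fail.

(⇒) This fails: s = 15 gives 15 ≡ 15 (mod 30) but 15 ≡ 0 (mod 3), so the conjunction on the right does not hold.

(⇐) This fails: s = 29 satisfies both congruences on the right (29 ≡ 2 mod 3 and 29 ≡ 9 mod 10) yet 29 ≡ 29 (mod 30), not 15.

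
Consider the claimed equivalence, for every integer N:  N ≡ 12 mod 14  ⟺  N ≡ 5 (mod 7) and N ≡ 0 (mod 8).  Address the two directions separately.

(⟹) This fails: N = 26 gives 26 ≡ 12 (mod 14) but 26 ≡ 2 (mod 8), so the conjunction on the right does not hold.

(⟸) Conversely, if N ≡ 5 (mod 7) and N ≡ 0 (mod 8), then by the Chinese remainder theorem N ≡ 40 (mod 56). Since 40 ≡ 12 (mod 14) and 14 ∣ 56, we get N ≡ 12 (mod 14).

Only the converse holds.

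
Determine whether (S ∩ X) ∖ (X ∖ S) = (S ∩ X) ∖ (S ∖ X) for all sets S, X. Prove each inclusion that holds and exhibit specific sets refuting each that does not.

Reverse inclusion. Let x ∈ (S ∩ X) ∖ (S ∖ X). Then x ∈ S ∩ X, from which x ∈ (S ∩ X) ∖ (X ∖ S).

Forward inclusion. Let x ∈ (S ∩ X) ∖ (X ∖ S). Then x ∈ S ∩ X, from which x ∈ (S ∩ X) ∖ (S ∖ X).

The two sets are equal.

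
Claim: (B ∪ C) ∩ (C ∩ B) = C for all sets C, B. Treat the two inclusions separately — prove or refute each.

(⊆) holds; (⊇) fails.

(⟹) Let x ∈ (B ∪ C) ∩ (C ∩ B). Then x ∈ C ∩ B, from which x ∈ C.

(⟸) This inclusion fails. Take C = {1}, B = ∅; then 1 ∈ C but 1 ∉ (B ∪ C) ∩ (C ∩ B).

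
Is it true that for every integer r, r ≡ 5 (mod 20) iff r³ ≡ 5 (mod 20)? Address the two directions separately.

(⇒) Suppose r ≡ 5 (mod 20). Write r = 20j + 5. Then (20j + 5)³ = 8000j³ + 6000j² + 1500j + 125 = 20(400j³ + 300j² + 75j + 6) + 5, so r³ ≡ 5 (mod 20).

(⇐) Conversely, suppose r³ ≡ 5 (mod 20). The only residue r in {0, …, 19} with r³ ≡ 5 (mod 20) is r = 5, so r ≡ 5 (mod 20).

Both directions hold; the statement is true.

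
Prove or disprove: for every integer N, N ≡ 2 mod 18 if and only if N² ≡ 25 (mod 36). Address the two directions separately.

Both directions fail.

Forward direction. This fails: take N = 2. Then 2 ≡ 2 (mod 18), but 2² = 4 ≡ 4 (mod 36), not 25.

Converse. This fails: take N = 5. Then 5² = 25 ≡ 25 (mod 36), yet 5 ≡ 5 (mod 18), not 2.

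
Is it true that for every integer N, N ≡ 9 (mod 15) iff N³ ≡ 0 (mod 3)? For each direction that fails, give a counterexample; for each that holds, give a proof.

Forward direction. Suppose N ≡ 9 (mod 15). Then N³ ≡ 9³ = 729 (mod 15), and since 3 ∣ 15, also N³ ≡ 0 (mod 3).

Converse. This fails: take N = 0. Then 0³ = 0 ≡ 0 (mod 3), yet 0 ≡ 0 (mod 15), not 9.

The forward direction holds; the converse fails.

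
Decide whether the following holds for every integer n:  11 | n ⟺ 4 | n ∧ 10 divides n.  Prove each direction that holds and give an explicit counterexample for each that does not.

Neither implication holds.

[⇒] This fails: take n = 11. Certainly 11 ∣ 11, but 4 ∤ 11.

[⇐] This fails: take n = 20. Both 4 ∣ 20 and 10 ∣ 20, yet 20 is not a multiple of 11 (since 20 = 1·11 + 9), so 11 ∤ 20.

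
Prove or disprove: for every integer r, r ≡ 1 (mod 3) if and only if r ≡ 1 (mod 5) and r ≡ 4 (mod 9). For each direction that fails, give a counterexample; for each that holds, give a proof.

Only the converse holds.

(⟹) This fails: r = 1 gives 1 ≡ 1 (mod 3) but 1 ≡ 1 (mod 9), so the conjunction on the right does not hold.

(⟸) Conversely, if r ≡ 1 (mod 5) and r ≡ 4 (mod 9), then by the Chinese remainder theorem r ≡ 31 (mod 45). Since 31 ≡ 1 (mod 3) and 3 ∣ 45, we get r ≡ 1 (mod 3).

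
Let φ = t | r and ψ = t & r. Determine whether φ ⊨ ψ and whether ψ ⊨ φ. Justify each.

Converse. Assume the antecedent. If t is true, t | r reduces to true regardless of the other variables. If t is false, the antecedent cannot hold. Either way t | r holds.

Forward direction. This fails. Under t = T, r = F, the left side is true but the right side is false.

The forward direction fails; the converse holds.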